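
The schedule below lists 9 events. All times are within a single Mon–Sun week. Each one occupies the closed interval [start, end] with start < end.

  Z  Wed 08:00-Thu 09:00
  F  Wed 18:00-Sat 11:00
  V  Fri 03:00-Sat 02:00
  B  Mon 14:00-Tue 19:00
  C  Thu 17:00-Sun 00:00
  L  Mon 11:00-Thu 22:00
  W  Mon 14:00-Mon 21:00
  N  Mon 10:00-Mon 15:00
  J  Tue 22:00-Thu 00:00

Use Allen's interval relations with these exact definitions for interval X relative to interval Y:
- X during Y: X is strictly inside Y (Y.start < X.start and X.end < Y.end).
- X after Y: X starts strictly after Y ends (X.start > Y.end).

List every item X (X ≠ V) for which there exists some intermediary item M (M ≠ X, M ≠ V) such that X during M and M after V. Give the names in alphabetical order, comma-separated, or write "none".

none

Target V = [Fri 03:00, Sat 02:00].
Intermediaries M with M after V: none.
Union: none.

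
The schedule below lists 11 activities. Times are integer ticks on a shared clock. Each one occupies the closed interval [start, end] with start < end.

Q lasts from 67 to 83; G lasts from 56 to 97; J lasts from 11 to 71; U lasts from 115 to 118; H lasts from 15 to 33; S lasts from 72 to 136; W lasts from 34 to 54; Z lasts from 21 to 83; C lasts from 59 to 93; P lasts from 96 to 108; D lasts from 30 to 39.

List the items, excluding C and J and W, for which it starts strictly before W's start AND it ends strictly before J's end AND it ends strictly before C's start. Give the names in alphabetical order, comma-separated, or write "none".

Conditions: its start is strictly before W's start (X.start < 34) AND its end is strictly before J's end (X.end < 71) AND its end is strictly before C's start (X.end < 59).
D: start 30 < 34? ✓; end 39 < 71? ✓; end 39 < 59? ✓ → yes.
G: start 56 < 34? ✗; end 97 < 71? ✗; end 97 < 59? ✗ → no.
H: start 15 < 34? ✓; end 33 < 71? ✓; end 33 < 59? ✓ → yes.
P: start 96 < 34? ✗; end 108 < 71? ✗; end 108 < 59? ✗ → no.
Q: start 67 < 34? ✗; end 83 < 71? ✗; end 83 < 59? ✗ → no.
S: start 72 < 34? ✗; end 136 < 71? ✗; end 136 < 59? ✗ → no.
U: start 115 < 34? ✗; end 118 < 71? ✗; end 118 < 59? ✗ → no.
Z: start 21 < 34? ✓; end 83 < 71? ✗; end 83 < 59? ✗ → no.
Result: D, H.

D, H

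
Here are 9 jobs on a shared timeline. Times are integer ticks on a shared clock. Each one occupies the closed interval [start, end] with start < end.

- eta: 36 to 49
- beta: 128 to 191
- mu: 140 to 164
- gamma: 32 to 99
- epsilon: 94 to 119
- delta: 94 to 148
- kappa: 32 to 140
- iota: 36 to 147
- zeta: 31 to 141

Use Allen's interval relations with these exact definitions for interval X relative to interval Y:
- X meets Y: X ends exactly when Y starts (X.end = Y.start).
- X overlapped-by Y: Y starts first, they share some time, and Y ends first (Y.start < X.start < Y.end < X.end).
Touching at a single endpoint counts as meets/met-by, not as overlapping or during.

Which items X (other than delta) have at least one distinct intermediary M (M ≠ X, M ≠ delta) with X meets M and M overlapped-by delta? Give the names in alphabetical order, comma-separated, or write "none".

kappa

Target delta = [94, 148].
Intermediaries M with M overlapped-by delta: beta, mu.
Via beta — items with X meets beta: none.
Via mu — items with X meets mu: kappa.
Union: kappa.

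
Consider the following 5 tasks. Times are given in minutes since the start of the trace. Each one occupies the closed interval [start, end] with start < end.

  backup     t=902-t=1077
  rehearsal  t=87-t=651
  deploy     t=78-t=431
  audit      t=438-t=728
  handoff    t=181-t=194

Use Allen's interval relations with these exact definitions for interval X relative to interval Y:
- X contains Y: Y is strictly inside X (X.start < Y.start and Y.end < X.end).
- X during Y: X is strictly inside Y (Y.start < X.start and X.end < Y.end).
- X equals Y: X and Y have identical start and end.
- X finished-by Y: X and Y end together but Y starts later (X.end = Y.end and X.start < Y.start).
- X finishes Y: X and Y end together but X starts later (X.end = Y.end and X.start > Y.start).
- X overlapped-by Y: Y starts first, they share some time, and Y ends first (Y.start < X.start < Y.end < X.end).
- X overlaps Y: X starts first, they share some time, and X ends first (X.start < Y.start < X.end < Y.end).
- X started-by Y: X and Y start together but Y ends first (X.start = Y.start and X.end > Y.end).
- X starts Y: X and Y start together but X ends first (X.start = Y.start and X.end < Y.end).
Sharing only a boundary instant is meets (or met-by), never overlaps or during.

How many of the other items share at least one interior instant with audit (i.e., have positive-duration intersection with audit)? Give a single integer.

1

Target audit = [t=438, t=728].
backup [t=902, t=1077] → after → no.
deploy [t=78, t=431] → before → no.
handoff [t=181, t=194] → before → no.
rehearsal [t=87, t=651] → overlaps → counts.
Total: 1.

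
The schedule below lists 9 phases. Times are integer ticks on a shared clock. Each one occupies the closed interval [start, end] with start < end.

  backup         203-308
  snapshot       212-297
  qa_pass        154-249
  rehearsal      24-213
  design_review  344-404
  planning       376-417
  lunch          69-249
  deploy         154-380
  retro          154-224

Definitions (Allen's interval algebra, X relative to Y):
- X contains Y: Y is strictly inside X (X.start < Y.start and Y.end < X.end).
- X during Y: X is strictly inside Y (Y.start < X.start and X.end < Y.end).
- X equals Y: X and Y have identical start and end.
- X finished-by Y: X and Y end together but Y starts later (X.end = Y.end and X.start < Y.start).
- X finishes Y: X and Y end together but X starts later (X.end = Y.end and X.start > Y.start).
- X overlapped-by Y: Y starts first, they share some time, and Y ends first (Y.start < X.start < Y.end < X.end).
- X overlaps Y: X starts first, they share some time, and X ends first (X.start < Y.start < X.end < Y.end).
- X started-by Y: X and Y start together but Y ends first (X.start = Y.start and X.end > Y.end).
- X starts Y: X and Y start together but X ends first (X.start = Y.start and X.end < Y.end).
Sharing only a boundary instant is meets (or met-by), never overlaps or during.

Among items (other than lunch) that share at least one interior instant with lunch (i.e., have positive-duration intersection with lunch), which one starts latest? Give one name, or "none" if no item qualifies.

Target lunch = [69, 249].
backup [203, 308] → overlapped-by → candidate.
deploy [154, 380] → overlapped-by → candidate.
design_review [344, 404] → after → excluded.
planning [376, 417] → after → excluded.
qa_pass [154, 249] → finishes → candidate.
rehearsal [24, 213] → overlaps → candidate.
retro [154, 224] → during → candidate.
snapshot [212, 297] → overlapped-by → candidate.
Among candidates, latest start is 212 → snapshot.

snapshot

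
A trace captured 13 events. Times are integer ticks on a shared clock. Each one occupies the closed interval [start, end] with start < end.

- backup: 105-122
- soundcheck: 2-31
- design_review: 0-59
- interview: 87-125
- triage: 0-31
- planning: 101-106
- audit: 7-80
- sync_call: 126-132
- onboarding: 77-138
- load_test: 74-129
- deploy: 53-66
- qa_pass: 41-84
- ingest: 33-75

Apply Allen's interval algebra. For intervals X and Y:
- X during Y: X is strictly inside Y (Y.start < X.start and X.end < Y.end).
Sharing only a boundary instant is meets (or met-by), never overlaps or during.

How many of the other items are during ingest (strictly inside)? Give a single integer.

1

Target ingest = [33, 75].
audit [7, 80] → contains → no.
backup [105, 122] → after → no.
deploy [53, 66] → during → counts.
design_review [0, 59] → overlaps → no.
interview [87, 125] → after → no.
load_test [74, 129] → overlapped-by → no.
onboarding [77, 138] → after → no.
planning [101, 106] → after → no.
qa_pass [41, 84] → overlapped-by → no.
soundcheck [2, 31] → before → no.
sync_call [126, 132] → after → no.
triage [0, 31] → before → no.
Total: 1.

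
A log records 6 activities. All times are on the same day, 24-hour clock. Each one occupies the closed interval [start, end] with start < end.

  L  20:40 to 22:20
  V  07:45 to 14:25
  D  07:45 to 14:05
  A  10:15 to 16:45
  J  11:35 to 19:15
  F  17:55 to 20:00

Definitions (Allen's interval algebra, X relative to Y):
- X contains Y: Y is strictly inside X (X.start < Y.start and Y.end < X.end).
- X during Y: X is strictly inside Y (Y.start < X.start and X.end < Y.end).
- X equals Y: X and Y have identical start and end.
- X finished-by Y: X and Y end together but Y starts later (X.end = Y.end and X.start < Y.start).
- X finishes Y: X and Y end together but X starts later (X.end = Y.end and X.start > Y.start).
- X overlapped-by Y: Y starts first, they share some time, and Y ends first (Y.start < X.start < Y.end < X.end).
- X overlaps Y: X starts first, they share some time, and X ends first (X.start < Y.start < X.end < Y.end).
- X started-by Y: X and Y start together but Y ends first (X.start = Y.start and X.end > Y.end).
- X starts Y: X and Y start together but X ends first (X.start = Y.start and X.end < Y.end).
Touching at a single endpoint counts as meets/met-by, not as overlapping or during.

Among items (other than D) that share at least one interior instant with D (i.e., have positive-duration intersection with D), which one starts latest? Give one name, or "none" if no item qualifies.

Target D = [07:45, 14:05].
A [10:15, 16:45] → overlapped-by → candidate.
F [17:55, 20:00] → after → excluded.
J [11:35, 19:15] → overlapped-by → candidate.
L [20:40, 22:20] → after → excluded.
V [07:45, 14:25] → started-by → candidate.
Among candidates, latest start is 11:35 → J.

J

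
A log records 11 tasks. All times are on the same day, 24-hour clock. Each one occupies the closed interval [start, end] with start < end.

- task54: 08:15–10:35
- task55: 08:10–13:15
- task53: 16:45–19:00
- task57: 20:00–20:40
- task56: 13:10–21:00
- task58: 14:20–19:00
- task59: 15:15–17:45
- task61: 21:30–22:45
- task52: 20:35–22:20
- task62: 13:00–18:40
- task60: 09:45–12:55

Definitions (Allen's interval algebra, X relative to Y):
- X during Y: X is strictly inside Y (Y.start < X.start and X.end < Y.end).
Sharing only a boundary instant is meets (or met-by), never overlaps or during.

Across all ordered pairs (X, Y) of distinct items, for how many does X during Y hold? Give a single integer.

8

Checking all 110 ordered pairs for relation 'during'; matching pairs in alphabetical order:
(task53, task56): task53 during task56 ✓
(task54, task55): task54 during task55 ✓
(task57, task56): task57 during task56 ✓
(task58, task56): task58 during task56 ✓
(task59, task56): task59 during task56 ✓
(task59, task58): task59 during task58 ✓
(task59, task62): task59 during task62 ✓
(task60, task55): task60 during task55 ✓
Count: 8.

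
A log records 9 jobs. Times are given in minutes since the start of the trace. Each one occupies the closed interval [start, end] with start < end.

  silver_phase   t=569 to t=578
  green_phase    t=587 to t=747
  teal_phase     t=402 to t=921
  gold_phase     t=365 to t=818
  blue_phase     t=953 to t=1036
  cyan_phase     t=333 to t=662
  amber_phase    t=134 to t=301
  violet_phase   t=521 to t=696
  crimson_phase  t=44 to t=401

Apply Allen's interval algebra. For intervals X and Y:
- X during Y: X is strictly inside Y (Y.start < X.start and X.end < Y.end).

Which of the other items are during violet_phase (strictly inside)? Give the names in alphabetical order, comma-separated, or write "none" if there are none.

Target violet_phase = [t=521, t=696].
amber_phase [t=134, t=301] → before → no.
blue_phase [t=953, t=1036] → after → no.
crimson_phase [t=44, t=401] → before → no.
cyan_phase [t=333, t=662] → overlaps → no.
gold_phase [t=365, t=818] → contains → no.
green_phase [t=587, t=747] → overlapped-by → no.
silver_phase [t=569, t=578] → during → yes.
teal_phase [t=402, t=921] → contains → no.
Result: silver_phase.

silver_phase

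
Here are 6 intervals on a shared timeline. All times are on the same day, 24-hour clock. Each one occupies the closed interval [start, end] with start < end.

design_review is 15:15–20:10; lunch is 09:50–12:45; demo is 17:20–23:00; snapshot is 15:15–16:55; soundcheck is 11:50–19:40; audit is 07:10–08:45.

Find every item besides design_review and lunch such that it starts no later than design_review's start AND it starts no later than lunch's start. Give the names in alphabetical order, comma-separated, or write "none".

audit

Conditions: its start is no later than design_review's start (X.start <= 15:15) AND its start is no later than lunch's start (X.start <= 09:50).
audit: start 07:10 <= 15:15? ✓; start 07:10 <= 09:50? ✓ → yes.
demo: start 17:20 <= 15:15? ✗; start 17:20 <= 09:50? ✗ → no.
snapshot: start 15:15 <= 15:15? ✓; start 15:15 <= 09:50? ✗ → no.
soundcheck: start 11:50 <= 15:15? ✓; start 11:50 <= 09:50? ✗ → no.
Result: audit.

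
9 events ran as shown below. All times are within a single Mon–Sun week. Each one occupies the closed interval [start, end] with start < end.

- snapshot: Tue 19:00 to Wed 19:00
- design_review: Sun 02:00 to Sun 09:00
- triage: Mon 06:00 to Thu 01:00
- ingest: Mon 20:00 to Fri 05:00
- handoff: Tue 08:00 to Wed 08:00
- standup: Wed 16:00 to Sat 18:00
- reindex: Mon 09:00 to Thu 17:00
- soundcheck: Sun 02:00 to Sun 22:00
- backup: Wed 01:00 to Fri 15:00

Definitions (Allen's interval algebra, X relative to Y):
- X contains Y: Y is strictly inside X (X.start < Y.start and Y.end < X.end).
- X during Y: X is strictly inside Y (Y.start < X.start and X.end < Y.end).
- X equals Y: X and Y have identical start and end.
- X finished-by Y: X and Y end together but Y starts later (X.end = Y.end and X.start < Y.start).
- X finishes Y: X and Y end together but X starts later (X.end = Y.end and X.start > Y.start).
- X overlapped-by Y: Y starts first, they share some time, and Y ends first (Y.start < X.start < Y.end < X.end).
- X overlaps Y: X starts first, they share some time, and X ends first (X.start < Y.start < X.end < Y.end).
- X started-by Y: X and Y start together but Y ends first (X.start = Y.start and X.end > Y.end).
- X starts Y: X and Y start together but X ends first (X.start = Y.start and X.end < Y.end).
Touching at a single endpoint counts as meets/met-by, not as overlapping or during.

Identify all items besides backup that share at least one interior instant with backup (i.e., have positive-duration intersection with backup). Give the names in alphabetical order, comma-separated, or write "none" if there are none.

Target backup = [Wed 01:00, Fri 15:00].
design_review [Sun 02:00, Sun 09:00] → after → no.
handoff [Tue 08:00, Wed 08:00] → overlaps → yes.
ingest [Mon 20:00, Fri 05:00] → overlaps → yes.
reindex [Mon 09:00, Thu 17:00] → overlaps → yes.
snapshot [Tue 19:00, Wed 19:00] → overlaps → yes.
soundcheck [Sun 02:00, Sun 22:00] → after → no.
standup [Wed 16:00, Sat 18:00] → overlapped-by → yes.
triage [Mon 06:00, Thu 01:00] → overlaps → yes.
Result: handoff, ingest, reindex, snapshot, standup, triage.

handoff, ingest, reindex, snapshot, standup, triage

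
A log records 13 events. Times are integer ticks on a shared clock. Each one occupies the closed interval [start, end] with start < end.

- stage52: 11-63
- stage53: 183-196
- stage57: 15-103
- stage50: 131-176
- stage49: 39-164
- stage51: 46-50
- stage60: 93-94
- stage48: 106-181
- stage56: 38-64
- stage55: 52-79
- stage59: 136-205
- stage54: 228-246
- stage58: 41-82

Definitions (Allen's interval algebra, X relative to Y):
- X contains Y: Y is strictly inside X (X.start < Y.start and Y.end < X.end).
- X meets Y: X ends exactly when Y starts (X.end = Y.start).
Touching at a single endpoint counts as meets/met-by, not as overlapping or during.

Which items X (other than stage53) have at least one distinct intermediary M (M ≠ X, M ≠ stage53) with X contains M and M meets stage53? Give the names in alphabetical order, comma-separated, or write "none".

none

Target stage53 = [183, 196].
Intermediaries M with M meets stage53: none.
Union: none.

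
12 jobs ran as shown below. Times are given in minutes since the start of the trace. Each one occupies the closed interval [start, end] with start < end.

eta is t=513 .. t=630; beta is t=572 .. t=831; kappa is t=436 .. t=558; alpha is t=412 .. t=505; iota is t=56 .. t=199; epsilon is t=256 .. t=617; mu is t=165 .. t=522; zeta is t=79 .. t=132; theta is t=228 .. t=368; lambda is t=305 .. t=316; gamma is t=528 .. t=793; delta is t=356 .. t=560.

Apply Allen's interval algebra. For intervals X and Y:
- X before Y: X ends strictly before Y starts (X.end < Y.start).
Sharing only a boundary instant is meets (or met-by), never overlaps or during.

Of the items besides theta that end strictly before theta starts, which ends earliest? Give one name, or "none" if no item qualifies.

Target theta = [t=228, t=368].
alpha [t=412, t=505] → after → excluded.
beta [t=572, t=831] → after → excluded.
delta [t=356, t=560] → overlapped-by → excluded.
epsilon [t=256, t=617] → overlapped-by → excluded.
eta [t=513, t=630] → after → excluded.
gamma [t=528, t=793] → after → excluded.
iota [t=56, t=199] → before → candidate.
kappa [t=436, t=558] → after → excluded.
lambda [t=305, t=316] → during → excluded.
mu [t=165, t=522] → contains → excluded.
zeta [t=79, t=132] → before → candidate.
Among candidates, earliest end is t=132 → zeta.

zeta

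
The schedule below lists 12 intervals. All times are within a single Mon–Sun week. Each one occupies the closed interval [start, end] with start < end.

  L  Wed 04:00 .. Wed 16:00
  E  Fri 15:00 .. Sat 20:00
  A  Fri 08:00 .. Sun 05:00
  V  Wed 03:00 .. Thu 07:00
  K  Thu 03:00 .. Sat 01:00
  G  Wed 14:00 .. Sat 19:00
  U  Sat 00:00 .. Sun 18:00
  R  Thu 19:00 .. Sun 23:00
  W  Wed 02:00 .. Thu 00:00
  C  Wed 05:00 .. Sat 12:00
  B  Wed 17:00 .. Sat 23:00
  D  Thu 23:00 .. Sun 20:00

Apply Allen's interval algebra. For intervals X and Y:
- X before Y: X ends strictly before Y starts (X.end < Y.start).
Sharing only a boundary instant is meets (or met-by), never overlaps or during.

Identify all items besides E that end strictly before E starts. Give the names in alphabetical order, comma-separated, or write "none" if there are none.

Target E = [Fri 15:00, Sat 20:00].
A [Fri 08:00, Sun 05:00] → contains → no.
B [Wed 17:00, Sat 23:00] → contains → no.
C [Wed 05:00, Sat 12:00] → overlaps → no.
D [Thu 23:00, Sun 20:00] → contains → no.
G [Wed 14:00, Sat 19:00] → overlaps → no.
K [Thu 03:00, Sat 01:00] → overlaps → no.
L [Wed 04:00, Wed 16:00] → before → yes.
R [Thu 19:00, Sun 23:00] → contains → no.
U [Sat 00:00, Sun 18:00] → overlapped-by → no.
V [Wed 03:00, Thu 07:00] → before → yes.
W [Wed 02:00, Thu 00:00] → before → yes.
Result: L, V, W.

L, V, W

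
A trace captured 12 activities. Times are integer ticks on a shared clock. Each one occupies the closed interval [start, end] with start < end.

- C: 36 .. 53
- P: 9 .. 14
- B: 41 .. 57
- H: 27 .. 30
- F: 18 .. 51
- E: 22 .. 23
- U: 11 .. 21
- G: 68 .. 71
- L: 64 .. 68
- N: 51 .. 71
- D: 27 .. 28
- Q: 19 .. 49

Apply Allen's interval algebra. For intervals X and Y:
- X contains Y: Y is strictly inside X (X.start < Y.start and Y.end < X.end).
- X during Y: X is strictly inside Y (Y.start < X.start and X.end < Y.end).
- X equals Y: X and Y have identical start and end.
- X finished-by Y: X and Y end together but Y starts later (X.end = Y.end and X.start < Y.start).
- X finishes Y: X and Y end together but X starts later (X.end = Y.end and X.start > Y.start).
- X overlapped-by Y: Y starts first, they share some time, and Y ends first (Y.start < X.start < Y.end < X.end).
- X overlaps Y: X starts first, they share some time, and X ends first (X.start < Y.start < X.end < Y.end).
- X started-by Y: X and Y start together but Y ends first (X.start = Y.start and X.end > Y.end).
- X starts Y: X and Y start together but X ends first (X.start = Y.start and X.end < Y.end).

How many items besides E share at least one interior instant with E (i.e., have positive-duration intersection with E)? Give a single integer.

Target E = [22, 23].
B [41, 57] → after → no.
C [36, 53] → after → no.
D [27, 28] → after → no.
F [18, 51] → contains → counts.
G [68, 71] → after → no.
H [27, 30] → after → no.
L [64, 68] → after → no.
N [51, 71] → after → no.
P [9, 14] → before → no.
Q [19, 49] → contains → counts.
U [11, 21] → before → no.
Total: 2.

2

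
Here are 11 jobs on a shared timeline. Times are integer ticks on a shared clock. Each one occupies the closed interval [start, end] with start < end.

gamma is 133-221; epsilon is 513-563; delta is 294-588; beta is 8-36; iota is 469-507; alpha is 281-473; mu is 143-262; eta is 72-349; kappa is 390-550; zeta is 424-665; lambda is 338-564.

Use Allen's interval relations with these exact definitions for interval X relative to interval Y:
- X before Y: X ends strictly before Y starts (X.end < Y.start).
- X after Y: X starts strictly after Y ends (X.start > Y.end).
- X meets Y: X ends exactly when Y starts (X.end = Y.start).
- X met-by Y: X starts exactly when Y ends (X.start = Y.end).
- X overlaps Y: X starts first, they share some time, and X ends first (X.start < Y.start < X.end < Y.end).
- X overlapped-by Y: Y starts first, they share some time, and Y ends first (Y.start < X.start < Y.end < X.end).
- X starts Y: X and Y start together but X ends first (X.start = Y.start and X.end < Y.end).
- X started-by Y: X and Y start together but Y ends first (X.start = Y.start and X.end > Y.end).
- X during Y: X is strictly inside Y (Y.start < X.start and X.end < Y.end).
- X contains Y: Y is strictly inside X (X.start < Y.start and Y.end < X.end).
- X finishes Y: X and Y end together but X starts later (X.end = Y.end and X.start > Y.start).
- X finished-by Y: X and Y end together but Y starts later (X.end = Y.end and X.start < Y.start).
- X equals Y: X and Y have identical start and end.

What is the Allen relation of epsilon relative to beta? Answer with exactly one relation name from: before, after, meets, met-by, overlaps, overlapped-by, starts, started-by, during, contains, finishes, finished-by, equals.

epsilon = [513, 563]; beta = [8, 36].
Compare endpoints: epsilon.start > beta.start, epsilon.start > beta.end, epsilon.end > beta.start, epsilon.end > beta.end.
That pattern is 'after'.

after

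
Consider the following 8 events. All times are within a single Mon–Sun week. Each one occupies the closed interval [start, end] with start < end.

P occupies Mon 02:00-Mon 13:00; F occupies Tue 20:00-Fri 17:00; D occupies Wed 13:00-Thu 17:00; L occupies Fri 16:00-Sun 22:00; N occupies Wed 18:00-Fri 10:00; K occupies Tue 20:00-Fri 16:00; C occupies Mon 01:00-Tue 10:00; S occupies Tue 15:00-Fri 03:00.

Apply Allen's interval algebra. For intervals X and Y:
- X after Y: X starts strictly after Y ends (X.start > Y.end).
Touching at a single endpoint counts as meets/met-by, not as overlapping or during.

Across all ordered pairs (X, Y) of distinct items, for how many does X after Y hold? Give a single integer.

Checking all 56 ordered pairs for relation 'after'; matching pairs in alphabetical order:
(D, C): D after C ✓
(D, P): D after P ✓
(F, C): F after C ✓
(F, P): F after P ✓
(K, C): K after C ✓
(K, P): K after P ✓
(L, C): L after C ✓
(L, D): L after D ✓
(L, N): L after N ✓
(L, P): L after P ✓
(L, S): L after S ✓
(N, C): N after C ✓
(N, P): N after P ✓
(S, C): S after C ✓
(S, P): S after P ✓
Count: 15.

15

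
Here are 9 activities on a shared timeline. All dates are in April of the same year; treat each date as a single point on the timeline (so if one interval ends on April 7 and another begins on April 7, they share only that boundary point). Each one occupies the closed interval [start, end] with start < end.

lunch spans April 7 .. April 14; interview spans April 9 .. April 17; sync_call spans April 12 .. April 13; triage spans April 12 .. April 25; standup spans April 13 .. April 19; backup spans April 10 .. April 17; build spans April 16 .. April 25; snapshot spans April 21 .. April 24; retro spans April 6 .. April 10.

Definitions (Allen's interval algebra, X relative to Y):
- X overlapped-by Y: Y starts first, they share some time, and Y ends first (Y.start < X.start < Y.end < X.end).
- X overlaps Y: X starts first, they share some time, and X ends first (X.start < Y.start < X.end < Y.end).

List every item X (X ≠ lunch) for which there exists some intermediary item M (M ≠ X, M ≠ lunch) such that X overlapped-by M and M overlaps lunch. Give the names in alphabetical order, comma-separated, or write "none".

interview

Target lunch = [April 7, April 14].
Intermediaries M with M overlaps lunch: retro.
Via retro — items with X overlapped-by retro: interview.
Union: interview.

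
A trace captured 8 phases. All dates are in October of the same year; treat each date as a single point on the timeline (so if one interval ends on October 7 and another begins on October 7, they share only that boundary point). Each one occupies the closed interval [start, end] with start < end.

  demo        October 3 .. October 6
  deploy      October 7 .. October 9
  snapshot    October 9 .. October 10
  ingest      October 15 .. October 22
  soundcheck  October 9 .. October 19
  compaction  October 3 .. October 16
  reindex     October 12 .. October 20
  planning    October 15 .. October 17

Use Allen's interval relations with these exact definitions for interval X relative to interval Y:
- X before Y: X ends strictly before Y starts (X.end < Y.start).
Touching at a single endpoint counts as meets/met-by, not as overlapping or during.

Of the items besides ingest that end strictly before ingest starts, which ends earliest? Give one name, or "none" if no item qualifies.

Target ingest = [October 15, October 22].
compaction [October 3, October 16] → overlaps → excluded.
demo [October 3, October 6] → before → candidate.
deploy [October 7, October 9] → before → candidate.
planning [October 15, October 17] → starts → excluded.
reindex [October 12, October 20] → overlaps → excluded.
snapshot [October 9, October 10] → before → candidate.
soundcheck [October 9, October 19] → overlaps → excluded.
Among candidates, earliest end is October 6 → demo.

demo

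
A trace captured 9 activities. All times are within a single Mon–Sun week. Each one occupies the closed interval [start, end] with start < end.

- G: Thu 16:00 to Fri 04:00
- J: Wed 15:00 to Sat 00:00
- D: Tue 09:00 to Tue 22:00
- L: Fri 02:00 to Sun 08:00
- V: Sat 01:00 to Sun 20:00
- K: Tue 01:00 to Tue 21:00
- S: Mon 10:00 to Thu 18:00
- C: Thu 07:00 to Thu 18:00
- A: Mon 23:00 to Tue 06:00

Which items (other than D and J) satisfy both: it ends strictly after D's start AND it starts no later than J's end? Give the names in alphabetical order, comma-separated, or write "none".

C, G, K, L, S

Conditions: its end is strictly after D's start (X.end > Tue 09:00) AND its start is no later than J's end (X.start <= Sat 00:00).
A: end Tue 06:00 > Tue 09:00? ✗; start Mon 23:00 <= Sat 00:00? ✓ → no.
C: end Thu 18:00 > Tue 09:00? ✓; start Thu 07:00 <= Sat 00:00? ✓ → yes.
G: end Fri 04:00 > Tue 09:00? ✓; start Thu 16:00 <= Sat 00:00? ✓ → yes.
K: end Tue 21:00 > Tue 09:00? ✓; start Tue 01:00 <= Sat 00:00? ✓ → yes.
L: end Sun 08:00 > Tue 09:00? ✓; start Fri 02:00 <= Sat 00:00? ✓ → yes.
S: end Thu 18:00 > Tue 09:00? ✓; start Mon 10:00 <= Sat 00:00? ✓ → yes.
V: end Sun 20:00 > Tue 09:00? ✓; start Sat 01:00 <= Sat 00:00? ✗ → no.
Result: C, G, K, L, S.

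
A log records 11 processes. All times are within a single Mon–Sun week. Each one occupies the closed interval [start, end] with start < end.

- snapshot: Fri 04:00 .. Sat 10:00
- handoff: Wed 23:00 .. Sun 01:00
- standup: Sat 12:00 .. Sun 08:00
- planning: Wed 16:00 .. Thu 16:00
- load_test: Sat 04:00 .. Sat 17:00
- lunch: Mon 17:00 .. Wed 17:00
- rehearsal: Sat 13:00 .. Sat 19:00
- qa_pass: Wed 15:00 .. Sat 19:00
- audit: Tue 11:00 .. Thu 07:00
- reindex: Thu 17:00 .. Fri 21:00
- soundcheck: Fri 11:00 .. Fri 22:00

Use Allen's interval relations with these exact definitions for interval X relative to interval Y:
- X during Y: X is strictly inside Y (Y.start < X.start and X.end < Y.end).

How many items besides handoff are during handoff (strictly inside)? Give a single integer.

Target handoff = [Wed 23:00, Sun 01:00].
audit [Tue 11:00, Thu 07:00] → overlaps → no.
load_test [Sat 04:00, Sat 17:00] → during → counts.
lunch [Mon 17:00, Wed 17:00] → before → no.
planning [Wed 16:00, Thu 16:00] → overlaps → no.
qa_pass [Wed 15:00, Sat 19:00] → overlaps → no.
rehearsal [Sat 13:00, Sat 19:00] → during → counts.
reindex [Thu 17:00, Fri 21:00] → during → counts.
snapshot [Fri 04:00, Sat 10:00] → during → counts.
soundcheck [Fri 11:00, Fri 22:00] → during → counts.
standup [Sat 12:00, Sun 08:00] → overlapped-by → no.
Total: 5.

5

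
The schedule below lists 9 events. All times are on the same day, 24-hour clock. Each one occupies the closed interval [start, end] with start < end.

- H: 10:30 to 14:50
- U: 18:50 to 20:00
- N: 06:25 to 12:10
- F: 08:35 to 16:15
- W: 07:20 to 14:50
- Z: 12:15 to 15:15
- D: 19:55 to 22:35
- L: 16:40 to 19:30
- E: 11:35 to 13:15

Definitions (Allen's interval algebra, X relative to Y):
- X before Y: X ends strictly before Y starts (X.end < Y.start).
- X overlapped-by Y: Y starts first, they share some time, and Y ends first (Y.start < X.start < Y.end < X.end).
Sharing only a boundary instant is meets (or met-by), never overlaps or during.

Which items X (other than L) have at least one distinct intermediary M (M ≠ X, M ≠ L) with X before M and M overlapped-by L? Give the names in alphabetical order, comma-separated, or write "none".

E, F, H, N, W, Z

Target L = [16:40, 19:30].
Intermediaries M with M overlapped-by L: U.
Via U — items with X before U: E, F, H, N, W, Z.
Union: E, F, H, N, W, Z.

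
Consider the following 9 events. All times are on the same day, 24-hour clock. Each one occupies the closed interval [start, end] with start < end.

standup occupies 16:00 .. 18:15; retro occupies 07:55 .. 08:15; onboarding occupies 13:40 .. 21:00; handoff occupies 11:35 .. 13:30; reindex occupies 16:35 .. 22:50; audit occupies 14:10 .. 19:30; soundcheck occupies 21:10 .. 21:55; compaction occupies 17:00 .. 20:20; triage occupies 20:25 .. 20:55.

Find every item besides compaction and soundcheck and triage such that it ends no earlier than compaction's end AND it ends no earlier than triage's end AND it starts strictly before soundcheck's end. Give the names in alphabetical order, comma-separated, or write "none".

onboarding, reindex

Conditions: its end is no earlier than compaction's end (X.end >= 20:20) AND its end is no earlier than triage's end (X.end >= 20:55) AND its start is strictly before soundcheck's end (X.start < 21:55).
audit: end 19:30 >= 20:20? ✗; end 19:30 >= 20:55? ✗; start 14:10 < 21:55? ✓ → no.
handoff: end 13:30 >= 20:20? ✗; end 13:30 >= 20:55? ✗; start 11:35 < 21:55? ✓ → no.
onboarding: end 21:00 >= 20:20? ✓; end 21:00 >= 20:55? ✓; start 13:40 < 21:55? ✓ → yes.
reindex: end 22:50 >= 20:20? ✓; end 22:50 >= 20:55? ✓; start 16:35 < 21:55? ✓ → yes.
retro: end 08:15 >= 20:20? ✗; end 08:15 >= 20:55? ✗; start 07:55 < 21:55? ✓ → no.
standup: end 18:15 >= 20:20? ✗; end 18:15 >= 20:55? ✗; start 16:00 < 21:55? ✓ → no.
Result: onboarding, reindex.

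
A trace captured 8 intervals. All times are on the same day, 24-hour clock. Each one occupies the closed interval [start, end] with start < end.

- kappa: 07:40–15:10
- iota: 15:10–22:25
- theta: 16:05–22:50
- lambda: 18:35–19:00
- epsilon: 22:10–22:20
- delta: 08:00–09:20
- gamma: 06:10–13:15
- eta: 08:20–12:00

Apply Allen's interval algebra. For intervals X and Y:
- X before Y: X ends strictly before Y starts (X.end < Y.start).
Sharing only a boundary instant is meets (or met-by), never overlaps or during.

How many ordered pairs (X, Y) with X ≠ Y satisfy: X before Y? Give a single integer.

Checking all 56 ordered pairs for relation 'before'; matching pairs in alphabetical order:
(delta, epsilon): delta before epsilon ✓
(delta, iota): delta before iota ✓
(delta, lambda): delta before lambda ✓
(delta, theta): delta before theta ✓
(eta, epsilon): eta before epsilon ✓
(eta, iota): eta before iota ✓
(eta, lambda): eta before lambda ✓
(eta, theta): eta before theta ✓
(gamma, epsilon): gamma before epsilon ✓
(gamma, iota): gamma before iota ✓
(gamma, lambda): gamma before lambda ✓
(gamma, theta): gamma before theta ✓
(kappa, epsilon): kappa before epsilon ✓
(kappa, lambda): kappa before lambda ✓
(kappa, theta): kappa before theta ✓
(lambda, epsilon): lambda before epsilon ✓
Count: 16.

16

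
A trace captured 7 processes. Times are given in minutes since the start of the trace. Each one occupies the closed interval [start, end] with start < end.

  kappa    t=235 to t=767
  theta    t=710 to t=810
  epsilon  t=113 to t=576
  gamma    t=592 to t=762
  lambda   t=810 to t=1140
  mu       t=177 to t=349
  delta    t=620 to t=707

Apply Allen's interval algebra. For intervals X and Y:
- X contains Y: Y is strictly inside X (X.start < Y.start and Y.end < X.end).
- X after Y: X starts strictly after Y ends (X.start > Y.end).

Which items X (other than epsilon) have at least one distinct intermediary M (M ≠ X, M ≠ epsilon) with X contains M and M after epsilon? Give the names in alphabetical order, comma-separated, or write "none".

gamma, kappa

Target epsilon = [t=113, t=576].
Intermediaries M with M after epsilon: delta, gamma, lambda, theta.
Via delta — items with X contains delta: gamma, kappa.
Via gamma — items with X contains gamma: kappa.
Via lambda — items with X contains lambda: none.
Via theta — items with X contains theta: none.
Union: gamma, kappa.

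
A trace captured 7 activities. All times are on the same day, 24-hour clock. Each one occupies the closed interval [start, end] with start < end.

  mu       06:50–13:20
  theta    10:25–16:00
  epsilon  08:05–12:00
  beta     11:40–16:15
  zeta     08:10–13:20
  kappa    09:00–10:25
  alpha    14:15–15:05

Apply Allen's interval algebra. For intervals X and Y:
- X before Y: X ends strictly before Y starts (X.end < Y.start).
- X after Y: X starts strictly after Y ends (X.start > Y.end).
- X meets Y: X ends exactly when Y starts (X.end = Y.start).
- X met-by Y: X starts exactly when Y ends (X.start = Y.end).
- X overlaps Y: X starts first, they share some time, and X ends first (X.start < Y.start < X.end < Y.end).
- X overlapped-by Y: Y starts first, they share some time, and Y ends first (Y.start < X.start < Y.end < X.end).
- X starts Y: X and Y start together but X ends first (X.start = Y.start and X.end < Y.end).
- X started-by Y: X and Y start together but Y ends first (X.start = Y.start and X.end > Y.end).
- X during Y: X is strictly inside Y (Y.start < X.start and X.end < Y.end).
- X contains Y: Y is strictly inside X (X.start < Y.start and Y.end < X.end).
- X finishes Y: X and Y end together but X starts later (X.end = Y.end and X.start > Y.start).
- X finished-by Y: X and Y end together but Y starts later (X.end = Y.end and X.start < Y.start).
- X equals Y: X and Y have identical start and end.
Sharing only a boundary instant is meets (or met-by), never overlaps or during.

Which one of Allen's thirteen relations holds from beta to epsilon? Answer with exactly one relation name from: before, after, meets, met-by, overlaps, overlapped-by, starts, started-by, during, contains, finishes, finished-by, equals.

overlapped-by

beta = [11:40, 16:15]; epsilon = [08:05, 12:00].
Compare endpoints: beta.start > epsilon.start, beta.start < epsilon.end, beta.end > epsilon.start, beta.end > epsilon.end.
That pattern is 'overlapped-by'.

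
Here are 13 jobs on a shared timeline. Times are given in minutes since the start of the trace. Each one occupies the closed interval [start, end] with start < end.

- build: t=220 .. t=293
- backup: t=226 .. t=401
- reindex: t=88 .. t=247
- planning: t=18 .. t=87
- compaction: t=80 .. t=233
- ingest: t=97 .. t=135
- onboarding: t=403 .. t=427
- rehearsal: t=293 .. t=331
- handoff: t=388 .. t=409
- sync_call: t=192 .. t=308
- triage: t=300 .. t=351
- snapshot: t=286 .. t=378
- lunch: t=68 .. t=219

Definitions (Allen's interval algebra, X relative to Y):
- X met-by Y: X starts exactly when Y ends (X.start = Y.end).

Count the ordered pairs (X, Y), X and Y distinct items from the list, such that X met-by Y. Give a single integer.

1

Checking all 156 ordered pairs for relation 'met-by'; matching pairs in alphabetical order:
(rehearsal, build): rehearsal met-by build ✓
Count: 1.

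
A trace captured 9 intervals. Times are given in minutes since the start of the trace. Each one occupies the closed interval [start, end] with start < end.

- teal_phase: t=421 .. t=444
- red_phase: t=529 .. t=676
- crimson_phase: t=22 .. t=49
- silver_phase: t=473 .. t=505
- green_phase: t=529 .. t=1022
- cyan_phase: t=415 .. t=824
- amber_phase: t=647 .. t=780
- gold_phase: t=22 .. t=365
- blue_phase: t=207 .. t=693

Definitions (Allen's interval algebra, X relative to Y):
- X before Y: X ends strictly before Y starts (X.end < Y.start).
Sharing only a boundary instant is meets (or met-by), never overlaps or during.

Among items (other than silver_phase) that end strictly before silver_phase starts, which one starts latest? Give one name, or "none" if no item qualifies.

Target silver_phase = [t=473, t=505].
amber_phase [t=647, t=780] → after → excluded.
blue_phase [t=207, t=693] → contains → excluded.
crimson_phase [t=22, t=49] → before → candidate.
cyan_phase [t=415, t=824] → contains → excluded.
gold_phase [t=22, t=365] → before → candidate.
green_phase [t=529, t=1022] → after → excluded.
red_phase [t=529, t=676] → after → excluded.
teal_phase [t=421, t=444] → before → candidate.
Among candidates, latest start is t=421 → teal_phase.

teal_phase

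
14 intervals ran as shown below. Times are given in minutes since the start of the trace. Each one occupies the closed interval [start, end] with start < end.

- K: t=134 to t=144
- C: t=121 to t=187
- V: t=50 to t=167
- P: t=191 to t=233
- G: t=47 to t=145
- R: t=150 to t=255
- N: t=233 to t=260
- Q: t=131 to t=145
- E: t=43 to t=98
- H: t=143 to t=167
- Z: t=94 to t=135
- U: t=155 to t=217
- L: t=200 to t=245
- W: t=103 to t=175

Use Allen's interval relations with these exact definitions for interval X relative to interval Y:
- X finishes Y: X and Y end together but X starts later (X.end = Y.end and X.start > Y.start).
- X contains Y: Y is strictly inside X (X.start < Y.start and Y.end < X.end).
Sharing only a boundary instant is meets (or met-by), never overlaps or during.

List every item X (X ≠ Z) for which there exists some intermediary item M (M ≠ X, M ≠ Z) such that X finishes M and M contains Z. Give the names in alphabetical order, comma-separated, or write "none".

Target Z = [t=94, t=135].
Intermediaries M with M contains Z: G, V.
Via G — items with X finishes G: Q.
Via V — items with X finishes V: H.
Union: H, Q.

H, Q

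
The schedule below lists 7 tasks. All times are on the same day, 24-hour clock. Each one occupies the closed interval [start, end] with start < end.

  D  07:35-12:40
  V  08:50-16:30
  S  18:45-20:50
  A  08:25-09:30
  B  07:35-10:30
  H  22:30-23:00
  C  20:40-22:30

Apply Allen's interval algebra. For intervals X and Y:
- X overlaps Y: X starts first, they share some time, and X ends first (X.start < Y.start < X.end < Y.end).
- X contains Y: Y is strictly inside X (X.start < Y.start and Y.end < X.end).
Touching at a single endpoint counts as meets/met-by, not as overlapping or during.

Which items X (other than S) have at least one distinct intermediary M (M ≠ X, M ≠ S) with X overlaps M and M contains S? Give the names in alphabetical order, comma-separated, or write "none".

Target S = [18:45, 20:50].
Intermediaries M with M contains S: none.
Union: none.

none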